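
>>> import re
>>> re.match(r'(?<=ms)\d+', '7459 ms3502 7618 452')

The lookaround is zero-width — it requires the adjacent text to match without consuming it, so the asserted text isn't part of the match.
`re.match` won't scan ahead — the pattern has to work from the very first character.
Here the string doesn't start with a match, so the call returns None.

None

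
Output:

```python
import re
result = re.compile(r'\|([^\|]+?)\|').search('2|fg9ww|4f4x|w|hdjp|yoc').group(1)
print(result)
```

fg9ww

The match spans [1:8] → '|fg9ww|'.
Captured: group 1 = 'fg9ww'.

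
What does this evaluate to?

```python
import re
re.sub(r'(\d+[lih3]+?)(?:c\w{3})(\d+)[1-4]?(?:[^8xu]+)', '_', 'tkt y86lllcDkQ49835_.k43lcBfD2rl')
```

'tkt y_'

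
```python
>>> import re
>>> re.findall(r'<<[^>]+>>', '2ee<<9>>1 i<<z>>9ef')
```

['<<9>>', '<<z>>']

With no groups in the pattern, `findall` gives back each whole match — 2 here.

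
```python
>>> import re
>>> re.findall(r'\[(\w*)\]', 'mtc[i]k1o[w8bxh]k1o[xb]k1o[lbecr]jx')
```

['i', 'w8bxh', 'xb', 'lbecr']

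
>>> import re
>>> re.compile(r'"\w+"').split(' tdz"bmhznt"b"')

[' tdz', 'b"']

Matches to split on: at [4:12] → '"bmhznt"'.
The string is cut at each match, leaving 2 pieces.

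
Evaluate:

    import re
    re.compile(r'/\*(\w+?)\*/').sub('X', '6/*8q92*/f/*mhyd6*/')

'6XfX'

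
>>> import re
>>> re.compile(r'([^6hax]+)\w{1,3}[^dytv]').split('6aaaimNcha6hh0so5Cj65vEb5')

The pattern matches one or more of any character except [6hax] (captured); then 1 to 3 of a word character, then any character except [dytv].
Matches to split on: at [4:12] → 'imNcha6h'; at [13:23] → '0so5Cj65vE'.
The group in the pattern means `split` returns the separators' captures alongside the pieces.

['6aaa', 'imNc', 'h', '0so5Cj', 'b5']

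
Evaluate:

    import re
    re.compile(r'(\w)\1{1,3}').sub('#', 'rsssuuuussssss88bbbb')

'r######'

`\1` is not a pattern — it's the concrete string captured by group 1, re-applied verbatim.
Each match is replaced by '#'.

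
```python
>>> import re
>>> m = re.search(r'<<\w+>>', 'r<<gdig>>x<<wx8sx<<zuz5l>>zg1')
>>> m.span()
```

The match spans [1:9] → '<<gdig>>'.

(1, 9)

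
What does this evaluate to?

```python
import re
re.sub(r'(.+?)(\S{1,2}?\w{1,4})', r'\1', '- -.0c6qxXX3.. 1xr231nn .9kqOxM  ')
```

The `?` after the quantifier makes it lazy — it takes as little as possible before letting the rest of the pattern try.
`\1` in the replacement pulls in group 1's text for each match.

'- x.. 1 xM  '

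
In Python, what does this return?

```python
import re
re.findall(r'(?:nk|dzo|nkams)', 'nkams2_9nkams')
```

Alternation isn't longest-match — the leftmost alternative that fits at this position is chosen.
With no groups in the pattern, `findall` gives back each whole match — 2 here.

['nk', 'nk']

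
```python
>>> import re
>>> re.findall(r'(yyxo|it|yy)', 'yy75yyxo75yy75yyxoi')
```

['yy', 'yyxo', 'yy', 'yyxo']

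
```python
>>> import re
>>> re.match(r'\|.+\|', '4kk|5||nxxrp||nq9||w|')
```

`re.match` only tries the pattern at the start of the string.
Here the pattern fails at index 0, so the call returns None.

None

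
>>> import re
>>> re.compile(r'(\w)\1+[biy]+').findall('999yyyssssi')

['9', 's']

A backreference is literal: `\1` must see the identical characters the first group matched.
Walking the string: at [0:6] match '999yyy', group 1 = '9'; at [6:11] match 'ssssi', group 1 = 's'.
`findall` collects group 1 from each match (2 total).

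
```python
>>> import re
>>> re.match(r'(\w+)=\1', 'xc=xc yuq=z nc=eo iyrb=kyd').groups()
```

After group 1 captures some text, `\1` only succeeds where that same text appears again.
`re.match` only tries the pattern at the start of the string.
The match spans [0:5] → 'xc=xc'.
Captured: group 1 = 'xc'.

('xc',)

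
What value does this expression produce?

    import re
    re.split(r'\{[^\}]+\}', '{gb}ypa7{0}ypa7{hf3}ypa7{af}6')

Splitting on the pattern gives 5 pieces.

['', 'ypa7', 'ypa7', 'ypa7', '6']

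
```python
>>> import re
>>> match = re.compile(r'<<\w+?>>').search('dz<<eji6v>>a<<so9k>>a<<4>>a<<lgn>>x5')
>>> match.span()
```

`search` walks the string left to right and returns the first match it finds.
The match spans [2:11] → '<<eji6v>>'.

(2, 11)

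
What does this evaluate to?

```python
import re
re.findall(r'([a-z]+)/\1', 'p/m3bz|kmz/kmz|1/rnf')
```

['kmz']

The backreference `\1` re-matches whatever the first group consumed, character for character.
`findall` collects group 1 from the one match (1 total).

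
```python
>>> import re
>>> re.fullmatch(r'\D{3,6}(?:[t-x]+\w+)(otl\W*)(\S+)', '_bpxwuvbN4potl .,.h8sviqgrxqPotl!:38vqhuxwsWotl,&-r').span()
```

(0, 51)

This matches 3 to 6 of a non-digit; then one or more of a character in [t-x], then one or more of a word character (non-capturing group); then the literal 'otl', then zero or more of a non-word character (captured); then one or more of a non-whitespace character (captured).
`re.fullmatch` is like wrapping the pattern in `^…$` (in single-line mode).
The match spans [0:51] → '_bpxwuvbN4potl .,.h8sviqgrxqPotl!:38vqhuxwsWotl,&-r'.
Captured: group 1 = 'otl .,.', group 2 = 'h8sviqgrxqPotl!:38vqhuxwsWotl,&-r'.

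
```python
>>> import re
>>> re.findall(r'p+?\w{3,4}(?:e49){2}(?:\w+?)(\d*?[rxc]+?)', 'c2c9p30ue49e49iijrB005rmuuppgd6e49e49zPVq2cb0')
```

['r', '2c']

With the lazy modifier that quantifier settles for the fewest repetitions that let the rest of the pattern succeed (the atoms after it are unaffected and can still be greedy).
`findall` collects group 1 from each match (2 total).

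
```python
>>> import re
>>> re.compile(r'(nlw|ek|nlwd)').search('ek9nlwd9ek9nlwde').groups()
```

`re.search` tries every starting position until one works.
The match spans [0:2] → 'ek'.
Captured: group 1 = 'ek'.

('ek',)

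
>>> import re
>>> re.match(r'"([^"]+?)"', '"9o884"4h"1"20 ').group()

`match` is anchored at position 0; if the pattern doesn't fit there, it returns None.
The match spans [0:7] → '"9o884"'.
Captured: group 1 = '9o884'.

'"9o884"'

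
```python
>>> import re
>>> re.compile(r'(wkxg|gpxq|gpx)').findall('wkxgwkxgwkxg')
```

['wkxg', 'wkxg', 'wkxg']

Matches: at [0:4] match 'wkxg', group 1 = 'wkxg'; at [4:8] match 'wkxg', group 1 = 'wkxg'; at [8:12] match 'wkxg', group 1 = 'wkxg'.
With a single group, `findall` returns only what that group captured — 3 items.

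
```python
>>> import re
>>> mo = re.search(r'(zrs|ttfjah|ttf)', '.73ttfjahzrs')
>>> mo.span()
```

(3, 9)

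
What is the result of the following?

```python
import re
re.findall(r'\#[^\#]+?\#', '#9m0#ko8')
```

['#9m0#']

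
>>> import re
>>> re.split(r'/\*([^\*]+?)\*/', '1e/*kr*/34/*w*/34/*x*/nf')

['1e', 'kr', '34', 'w', '34', 'x', 'nf']

Matches to split on: at [2:8] → '/*kr*/'; at [10:15] → '/*w*/'; at [17:22] → '/*x*/'.
`re.split` interleaves the captured-group text with the surrounding fragments.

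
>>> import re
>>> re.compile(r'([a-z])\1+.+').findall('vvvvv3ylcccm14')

['v']

A backreference is literal: `\1` must see the identical characters the first group matched.
Matches: at [0:14] match 'vvvvv3ylcccm14', group 1 = 'v'.
One capturing group, so `findall` returns just the captured substring from the one match — 1 in all.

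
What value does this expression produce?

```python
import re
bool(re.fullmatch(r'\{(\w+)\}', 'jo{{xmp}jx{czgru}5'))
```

False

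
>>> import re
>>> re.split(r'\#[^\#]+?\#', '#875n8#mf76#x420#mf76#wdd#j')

Matches to split on: at [0:7] → '#875n8#'; at [11:17] → '#x420#'; at [21:26] → '#wdd#'.
Splitting on the pattern gives 4 pieces.

['', 'mf76', 'mf76', 'j']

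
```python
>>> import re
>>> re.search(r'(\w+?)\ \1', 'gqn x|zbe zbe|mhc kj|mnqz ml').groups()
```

('zbe',)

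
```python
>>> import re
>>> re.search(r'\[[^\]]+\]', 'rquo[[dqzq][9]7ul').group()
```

The match spans [4:11] → '[[dqzq]'.

'[[dqzq]'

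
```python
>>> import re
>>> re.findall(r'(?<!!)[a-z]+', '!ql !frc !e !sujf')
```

`(?!…)`/`(?<!…)` only lets a position through if the neighbouring text does NOT match; no characters are consumed.
No capturing groups, so `findall` returns the 3 full match strings.

['l', 'rc', 'ujf']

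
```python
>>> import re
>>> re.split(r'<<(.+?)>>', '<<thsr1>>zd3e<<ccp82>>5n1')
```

['', 'thsr1', 'zd3e', 'ccp82', '5n1']

Matches to split on: at [0:9] → '<<thsr1>>'; at [13:22] → '<<ccp82>>'.
`re.split` interleaves the captured-group text with the surrounding fragments.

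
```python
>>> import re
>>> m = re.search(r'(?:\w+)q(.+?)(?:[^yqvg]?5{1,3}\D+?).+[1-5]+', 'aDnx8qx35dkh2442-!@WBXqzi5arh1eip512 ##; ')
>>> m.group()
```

'aDnx8qx35dkh2442-!@WBXqzi5arh1eip512'

Pattern: one or more of a word character (non-capturing group); then a literal 'q'; then one or more of any character (lazy) (captured); then optionally any character except [yqvg], then 1 to 3 of the literal '5', then one or more of a non-digit (lazy) (non-capturing group); then one or more of any character, then one or more of a character in [1-5].
Unlike `match`, `search` isn't anchored — it looks for the pattern anywhere in the string.
The match spans [0:36] → 'aDnx8qx35dkh2442-!@WBXqzi5arh1eip512'.
Captured: group 1 = 'x'.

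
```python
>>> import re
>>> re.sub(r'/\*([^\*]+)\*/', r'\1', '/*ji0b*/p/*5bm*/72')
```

'ji0bp5bm72'

`\1` in the replacement pulls in group 1's text for each match.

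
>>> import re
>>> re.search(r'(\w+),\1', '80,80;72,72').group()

A backreference is literal: `\1` must see the identical characters the first group matched.
`search` walks the string left to right and returns the first match it finds.
The match spans [0:5] → '80,80'.
Captured: group 1 = '80'.

'80,80'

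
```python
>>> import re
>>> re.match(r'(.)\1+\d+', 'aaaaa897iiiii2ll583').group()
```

'aaaaa897'

After group 1 captures some text, `\1` only succeeds where that same text appears again.
`match` is anchored at position 0; if the pattern doesn't fit there, it returns None.
The match spans [0:8] → 'aaaaa897'.
Captured: group 1 = 'a'.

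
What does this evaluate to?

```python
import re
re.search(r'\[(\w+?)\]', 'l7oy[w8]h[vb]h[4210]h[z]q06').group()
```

'[w8]'

`re.search` scans for the first position where the pattern succeeds.
The match spans [4:8] → '[w8]'.
Captured: group 1 = 'w8'.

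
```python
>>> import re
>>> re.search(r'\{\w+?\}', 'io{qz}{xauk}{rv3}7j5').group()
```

'{qz}'

`search` walks the string left to right and returns the first match it finds.
The match spans [2:6] → '{qz}'.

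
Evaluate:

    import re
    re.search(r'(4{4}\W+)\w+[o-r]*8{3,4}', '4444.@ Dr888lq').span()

(0, 12)

The pattern matches exactly 4 of the literal '4', then one or more of a non-word character (captured); then one or more of a word character, then zero or more of a character in [o-r], then 3 to 4 of the literal '8'.
`search` walks the string left to right and returns the first match it finds.
The match spans [0:12] → '4444.@ Dr888'.
Captured: group 1 = '4444.@ '.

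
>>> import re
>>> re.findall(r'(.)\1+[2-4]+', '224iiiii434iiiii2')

['2', 'i', 'i']

`\1` has to match the exact text group 1 already captured.
Scanning left to right: at [0:3] match '224', group 1 = '2'; at [3:11] match 'iiiii434', group 1 = 'i'; at [11:17] match 'iiiii2', group 1 = 'i'.
With a single group, `findall` returns only what that group captured — 3 items.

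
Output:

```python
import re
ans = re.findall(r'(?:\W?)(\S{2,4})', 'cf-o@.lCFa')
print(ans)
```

['cf-o', '.lCF']

`findall` collects group 1 from each match (2 total).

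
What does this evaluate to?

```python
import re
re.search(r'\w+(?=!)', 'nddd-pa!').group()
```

'pa'

Lookahead/lookbehind check context without consuming it, so the matched span excludes the asserted characters.
The match spans [5:7] → 'pa'.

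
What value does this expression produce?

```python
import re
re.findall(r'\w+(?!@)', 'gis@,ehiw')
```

['gi', 'ehiw']

The negative lookaround is zero-width — it rules out positions where the adjacent text would match, without consuming anything.
No capturing groups, so `findall` returns the 2 full match strings.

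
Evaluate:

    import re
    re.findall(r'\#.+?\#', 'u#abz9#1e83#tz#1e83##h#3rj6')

A `+?`/`*?`/`{m,n}?` starts at its minimum and grows only as far as needed for what follows to match.
Walking the string: at [1:7] → '#abz9#'; at [11:15] → '#tz#'; at [19:23] → '##h#'.
With no groups in the pattern, `findall` gives back each whole match — 3 here.

['#abz9#', '#tz#', '##h#']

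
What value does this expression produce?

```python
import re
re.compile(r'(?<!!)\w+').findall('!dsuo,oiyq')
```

['suo', 'oiyq']

The negative lookahead/lookbehind blocks any match where the forbidden context is present.
No capturing groups, so `findall` returns the 2 full match strings.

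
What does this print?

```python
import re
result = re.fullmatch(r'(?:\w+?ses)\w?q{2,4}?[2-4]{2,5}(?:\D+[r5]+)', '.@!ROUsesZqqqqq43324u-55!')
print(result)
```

None

`fullmatch` succeeds only if the pattern covers the string from start to end.
Here the string isn't matched end-to-end, so the call returns None.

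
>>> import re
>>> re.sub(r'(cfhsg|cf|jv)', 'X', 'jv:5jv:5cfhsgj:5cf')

The regex engine tests alternatives in the order written; an earlier branch that matches wins even if a later one would match more.
Every occurrence is swapped for 'X'.

'X:5X:5Xj:5X'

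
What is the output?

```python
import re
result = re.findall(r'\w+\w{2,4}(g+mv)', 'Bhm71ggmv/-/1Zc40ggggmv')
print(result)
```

['gmv', 'gmv']

This matches one or more of a word character, then 2 to 4 of a word character; then one or more of the literal 'g', then the literal 'mv' (captured).
Because there's exactly one group, `findall` drops the full match and keeps group 1 from each hit.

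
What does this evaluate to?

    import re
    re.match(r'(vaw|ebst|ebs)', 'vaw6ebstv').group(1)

With `match`, the pattern is implicitly anchored at the beginning.
The match spans [0:3] → 'vaw'.
Captured: group 1 = 'vaw'.

'vaw'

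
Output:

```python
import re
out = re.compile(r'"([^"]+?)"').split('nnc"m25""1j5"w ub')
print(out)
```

['nnc', 'm25', '', '1j5', 'w ub']

Matches to split on: at [3:8] → '"m25"'; at [8:13] → '"1j5"'.
The group in the pattern means `split` returns the separators' captures alongside the pieces.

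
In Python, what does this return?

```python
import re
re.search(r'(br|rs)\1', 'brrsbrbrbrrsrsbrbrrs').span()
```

`\1` has to match the exact text group 1 already captured.
The match spans [4:8] → 'brbr'.

(4, 8)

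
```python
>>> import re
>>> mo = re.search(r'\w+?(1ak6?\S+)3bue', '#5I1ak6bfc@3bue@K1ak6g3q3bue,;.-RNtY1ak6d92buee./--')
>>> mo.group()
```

'5I1ak6bfc@3bue@K1ak6g3q3bue'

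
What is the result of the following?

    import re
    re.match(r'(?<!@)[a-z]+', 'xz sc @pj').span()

The negative lookahead/lookbehind blocks any match where the forbidden context is present.
`re.match` only tries the pattern at the start of the string.
The match spans [0:2] → 'xz'.

(0, 2)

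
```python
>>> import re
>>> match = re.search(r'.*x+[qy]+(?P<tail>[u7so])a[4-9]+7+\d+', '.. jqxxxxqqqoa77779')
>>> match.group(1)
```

'o'

The pattern matches zero or more of any character, then one or more of the literal 'x', then one or more of one of [qy]; then one of [u7so] (captured as 'tail'); then a literal 'a', then one or more of a character in [4-9], then one or more of a literal '7'; then one or more of a digit.
`re.search` scans for the first position where the pattern succeeds.
The match spans [0:19] → '.. jqxxxxqqqoa77779'.
Captured: group 1 = 'o'.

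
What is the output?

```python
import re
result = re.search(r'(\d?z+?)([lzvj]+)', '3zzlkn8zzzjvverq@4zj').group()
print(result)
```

3zzl

Pattern: optionally a digit, then one or more of the literal 'z' (lazy) (captured); then one or more of one of [lzvj] (captured).
`re.search` scans for the first position where the pattern succeeds.
The match spans [0:4] → '3zzl'.
Captured: group 1 = '3z', group 2 = 'zl'.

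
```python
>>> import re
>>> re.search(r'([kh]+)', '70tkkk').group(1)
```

The pattern matches one or more of one of [kh] (captured).
Unlike `match`, `search` isn't anchored — it looks for the pattern anywhere in the string.
The match spans [3:6] → 'kkk'.
Captured: group 1 = 'kkk'.

'kkk'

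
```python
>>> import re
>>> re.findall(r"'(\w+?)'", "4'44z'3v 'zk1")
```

['44z']

`findall` collects group 1 from the one match (1 total).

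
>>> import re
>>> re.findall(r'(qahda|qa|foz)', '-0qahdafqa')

The regex engine tests alternatives in the order written; an earlier branch that matches wins even if a later one would match more.
Walking the string: at [2:7] match 'qahda', group 1 = 'qahda'; at [8:10] match 'qa', group 1 = 'qa'.
Because there's exactly one group, `findall` drops the full match and keeps group 1 from each hit.

['qahda', 'qa']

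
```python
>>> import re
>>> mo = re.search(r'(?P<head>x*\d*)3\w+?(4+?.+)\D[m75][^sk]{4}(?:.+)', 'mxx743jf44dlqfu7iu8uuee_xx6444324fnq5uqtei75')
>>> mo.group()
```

'xx743jf44dlqfu7iu8uuee_xx6444324fnq5uqtei75'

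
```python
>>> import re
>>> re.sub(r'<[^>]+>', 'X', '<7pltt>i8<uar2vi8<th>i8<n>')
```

'Xi8Xi8X'

`sub` substitutes 'X' at each match site.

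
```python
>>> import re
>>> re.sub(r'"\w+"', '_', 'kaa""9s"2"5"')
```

Matches: at [4:8] → '"9s"'; at [9:12] → '"5"'.
Every occurrence is swapped for '_'.

'kaa"_2_'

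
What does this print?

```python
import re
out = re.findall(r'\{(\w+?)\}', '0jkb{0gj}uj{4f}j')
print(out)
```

Scanning left to right: at [4:9] match '{0gj}', group 1 = '0gj'; at [11:15] match '{4f}', group 1 = '4f'.
With a single group, `findall` returns only what that group captured — 2 items.

['0gj', '4f']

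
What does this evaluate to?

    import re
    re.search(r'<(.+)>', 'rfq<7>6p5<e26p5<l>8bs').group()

The match spans [3:18] → '<7>6p5<e26p5<l>'.

'<7>6p5<e26p5<l>'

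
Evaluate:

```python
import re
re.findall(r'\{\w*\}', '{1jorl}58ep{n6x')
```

['{1jorl}']

With no groups in the pattern, `findall` gives back each whole match — 1 here.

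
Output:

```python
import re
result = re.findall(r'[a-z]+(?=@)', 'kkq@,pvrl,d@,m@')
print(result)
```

Lookahead/lookbehind check context without consuming it, so the matched span excludes the asserted characters.
Walking the string: at [0:3] → 'kkq'; at [10:11] → 'd'; at [13:14] → 'm'.
`findall` yields the raw match text (3 of them) because the pattern has no groups.

['kkq', 'd', 'm']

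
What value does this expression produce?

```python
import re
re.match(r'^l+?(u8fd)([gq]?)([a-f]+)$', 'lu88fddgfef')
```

None

Pattern: anchored at the start of the string; then one or more of a literal 'l' (lazy); then the literal 'u8', then the literal 'fd' (captured); then optionally one of [gq] (captured); then one or more of a character in [a-f] (captured); then anchored at the end.
`re.match` only tries the pattern at the start of the string.
Here the string doesn't start with a match, so the call returns None.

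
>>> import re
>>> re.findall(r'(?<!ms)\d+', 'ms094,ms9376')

A negative assertion filters positions out without eating any characters.
Since nothing is captured, `findall` lists the 2 matched substrings directly.

['94', '376']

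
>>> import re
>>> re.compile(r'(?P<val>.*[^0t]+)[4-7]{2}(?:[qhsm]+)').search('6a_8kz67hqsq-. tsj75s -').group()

'6a_8kz67hqsq-. tsj75s'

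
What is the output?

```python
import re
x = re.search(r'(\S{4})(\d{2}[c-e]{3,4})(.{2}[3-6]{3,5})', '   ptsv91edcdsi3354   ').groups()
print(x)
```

The match spans [3:19] → 'ptsv91edcdsi3354'.
Captured: group 1 = 'ptsv', group 2 = '91edcd', group 3 = 'si3354'.

('ptsv', '91edcd', 'si3354')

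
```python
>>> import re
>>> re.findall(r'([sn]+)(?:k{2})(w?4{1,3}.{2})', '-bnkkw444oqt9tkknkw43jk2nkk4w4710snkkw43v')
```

Pattern: one or more of one of [sn] (captured); then exactly 2 of a literal 'k' (non-capturing group); then optionally the literal 'w', then 1 to 3 of the literal '4', then exactly 2 of any character (captured).
Scanning left to right: at [2:11] match 'nkkw444oq', groups = ('n', 'w444oq'); at [24:30] match 'nkk4w4', groups = ('n', '4w4'); at [33:41] match 'snkkw43v', groups = ('sn', 'w43v').
2 groups means each result is a tuple of 2 captured strings — 3 here.

[('n', 'w444oq'), ('n', '4w4'), ('sn', 'w43v')]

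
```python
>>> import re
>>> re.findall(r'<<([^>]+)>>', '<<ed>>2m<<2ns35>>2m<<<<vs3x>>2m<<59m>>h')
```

Scanning left to right: at [0:6] match '<<ed>>', group 1 = 'ed'; at [8:17] match '<<2ns35>>', group 1 = '2ns35'; at [19:29] match '<<<<vs3x>>', group 1 = '<<vs3x'; at [31:38] match '<<59m>>', group 1 = '59m'.
One capturing group, so `findall` returns just the captured substring from each match — 4 in all.

['ed', '2ns35', '<<vs3x', '59m']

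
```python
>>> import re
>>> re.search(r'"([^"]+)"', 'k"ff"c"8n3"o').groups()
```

('ff',)

The match spans [1:5] → '"ff"'.
Captured: group 1 = 'ff'.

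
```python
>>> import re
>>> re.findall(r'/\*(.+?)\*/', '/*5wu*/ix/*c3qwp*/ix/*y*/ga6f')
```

With the lazy modifier that quantifier settles for the fewest repetitions that let the rest of the pattern succeed (the atoms after it are unaffected and can still be greedy).
Matches: at [0:7] match '/*5wu*/', group 1 = '5wu'; at [9:18] match '/*c3qwp*/', group 1 = 'c3qwp'; at [20:25] match '/*y*/', group 1 = 'y'.
`findall` collects group 1 from each match (3 total).

['5wu', 'c3qwp', 'y']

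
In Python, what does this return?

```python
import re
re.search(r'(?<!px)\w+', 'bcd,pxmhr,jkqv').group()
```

'bcd'

The negative lookahead/lookbehind blocks any match where the forbidden context is present.
The match spans [0:3] → 'bcd'.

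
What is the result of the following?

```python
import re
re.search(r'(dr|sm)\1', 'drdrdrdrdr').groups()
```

('dr',)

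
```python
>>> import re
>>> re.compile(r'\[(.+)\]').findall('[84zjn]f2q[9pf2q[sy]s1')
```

With a single group, `findall` returns only what that group captured — 1 item.

['84zjn]f2q[9pf2q[sy']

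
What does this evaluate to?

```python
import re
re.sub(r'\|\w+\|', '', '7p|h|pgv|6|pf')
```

Every occurrence is swapped for ''.

'7ppgvpf'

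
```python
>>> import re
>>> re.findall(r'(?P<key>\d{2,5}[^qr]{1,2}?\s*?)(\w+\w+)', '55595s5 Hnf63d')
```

Pattern: 2 to 5 of a digit, then 1 to 2 of any character except [qr] (lazy), then zero or more of whitespace (lazy) (captured as 'key'); then one or more of a word character, then one or more of a word character (captured).
Matches: at [0:14] match '55595s5 Hnf63d', groups = ('55595s5 ', 'Hnf63d').
Multiple groups make `findall` return tuples — one 2-tuple for the one match.

[('55595s5 ', 'Hnf63d')]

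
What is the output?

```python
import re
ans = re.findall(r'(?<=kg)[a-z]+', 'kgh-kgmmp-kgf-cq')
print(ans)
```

The lookaround is zero-width — it requires the adjacent text to match without consuming it, so the asserted text isn't part of the match.
Matches: at [2:3] → 'h'; at [6:9] → 'mmp'; at [12:13] → 'f'.
With no groups in the pattern, `findall` gives back each whole match — 3 here.

['h', 'mmp', 'f']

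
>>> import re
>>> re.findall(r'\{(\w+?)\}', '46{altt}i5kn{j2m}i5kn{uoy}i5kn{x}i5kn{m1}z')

Because there's exactly one group, `findall` drops the full match and keeps group 1 from each hit.

['altt', 'j2m', 'uoy', 'x', 'm1']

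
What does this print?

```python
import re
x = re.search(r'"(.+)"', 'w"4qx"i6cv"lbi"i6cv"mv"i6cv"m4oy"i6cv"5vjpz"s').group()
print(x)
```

Unlike `match`, `search` isn't anchored — it looks for the pattern anywhere in the string.
The match spans [1:44] → '"4qx"i6cv"lbi"i6cv"mv"i6cv"m4oy"i6cv"5vjpz"'.
Captured: group 1 = '4qx"i6cv"lbi"i6cv"mv"i6cv"m4oy"i6cv"5vjpz'.

"4qx"i6cv"lbi"i6cv"mv"i6cv"m4oy"i6cv"5vjpz"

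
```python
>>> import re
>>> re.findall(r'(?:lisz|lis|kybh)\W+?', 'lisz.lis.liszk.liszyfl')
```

Scanning left to right: at [0:5] → 'lisz.'; at [5:9] → 'lis.'.
`findall` yields the raw match text (2 of them) because the pattern has no groups.

['lisz.', 'lis.']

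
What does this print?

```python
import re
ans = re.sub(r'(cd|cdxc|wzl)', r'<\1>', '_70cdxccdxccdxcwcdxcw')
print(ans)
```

Branches in `(...|...)` are attempted left-to-right; the first branch that allows the whole pattern to succeed is taken.
Matches: at [3:5] → 'cd'; at [7:9] → 'cd'; at [11:13] → 'cd'; at [16:18] → 'cd'.
`\1` in the replacement pulls in group 1's text for each match.

_70<cd>xc<cd>xc<cd>xcw<cd>xcw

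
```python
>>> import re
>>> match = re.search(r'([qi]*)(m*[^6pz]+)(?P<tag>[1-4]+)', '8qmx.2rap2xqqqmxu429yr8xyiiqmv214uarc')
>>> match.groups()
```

The pattern matches zero or more of one of [qi] (captured); then zero or more of a literal 'm', then one or more of any character except [6pz] (captured); then one or more of a character in [1-4] (captured as 'tag').
`re.search` scans for the first position where the pattern succeeds.
The match spans [0:6] → '8qmx.2'.
Captured: group 1 = '', group 2 = '8qmx.', group 3 = '2'.

('', '8qmx.', '2')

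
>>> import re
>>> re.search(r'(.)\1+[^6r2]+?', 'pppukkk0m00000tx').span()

`\1` has to match the exact text group 1 already captured.
`search` walks the string left to right and returns the first match it finds.
The match spans [0:4] → 'pppu'.
Captured: group 1 = 'p'.

(0, 4)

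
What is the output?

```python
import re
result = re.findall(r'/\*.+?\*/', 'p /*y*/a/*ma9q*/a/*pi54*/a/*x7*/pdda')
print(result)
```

['/*y*/', '/*ma9q*/', '/*pi54*/', '/*x7*/']

Walking the string: at [2:7] → '/*y*/'; at [8:16] → '/*ma9q*/'; at [17:25] → '/*pi54*/'; at [26:32] → '/*x7*/'.
Since nothing is captured, `findall` lists the 4 matched substrings directly.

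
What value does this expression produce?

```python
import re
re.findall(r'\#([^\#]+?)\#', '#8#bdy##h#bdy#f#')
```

['8', 'h', 'f']

Because there's exactly one group, `findall` drops the full match and keeps group 1 from each hit.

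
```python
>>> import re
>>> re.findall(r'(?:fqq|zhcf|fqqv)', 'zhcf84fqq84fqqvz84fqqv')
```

['zhcf', 'fqq', 'fqq', 'fqq']

Alternation tries branches left to right and keeps the first one that lets the overall match succeed at that position.
Matches: at [0:4] → 'zhcf'; at [6:9] → 'fqq'; at [11:14] → 'fqq'; at [18:21] → 'fqq'.
With no groups in the pattern, `findall` gives back each whole match — 4 here.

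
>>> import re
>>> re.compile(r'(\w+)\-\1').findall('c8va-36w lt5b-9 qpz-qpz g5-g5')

After group 1 captures some text, `\1` only succeeds where that same text appears again.
One capturing group, so `findall` returns just the captured substring from each match — 2 in all.

['qpz', 'g5']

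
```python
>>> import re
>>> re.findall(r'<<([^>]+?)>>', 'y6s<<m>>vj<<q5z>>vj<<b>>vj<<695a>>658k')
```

['m', 'q5z', 'b', '695a']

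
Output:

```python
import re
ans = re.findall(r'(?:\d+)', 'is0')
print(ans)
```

['0']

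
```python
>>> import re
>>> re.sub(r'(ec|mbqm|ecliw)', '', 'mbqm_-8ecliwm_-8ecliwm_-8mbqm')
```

'_-8liwm_-8liwm_-8'

Alternation isn't longest-match — the leftmost alternative that fits at this position is chosen.
Every occurrence is swapped for ''.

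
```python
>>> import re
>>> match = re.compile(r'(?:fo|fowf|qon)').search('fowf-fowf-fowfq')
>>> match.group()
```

'fo'

Branches in `(...|...)` are attempted left-to-right; the first branch that allows the whole pattern to succeed is taken.
`re.search` scans for the first position where the pattern succeeds.
The match spans [0:2] → 'fo'.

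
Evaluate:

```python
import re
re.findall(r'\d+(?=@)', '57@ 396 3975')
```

The lookaround is zero-width — it requires the adjacent text to match without consuming it, so the asserted text isn't part of the match.
With no groups in the pattern, `findall` gives back each whole match — 1 here.

['57']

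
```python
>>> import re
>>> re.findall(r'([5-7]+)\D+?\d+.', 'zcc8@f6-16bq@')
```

['6']

The pattern matches one or more of a character in [5-7] (captured); then one or more of a non-digit (lazy), then one or more of a digit, then any character.
Walking the string: at [6:11] match '6-16b', group 1 = '6'.
Because there's exactly one group, `findall` drops the full match and keeps group 1 from the one hit.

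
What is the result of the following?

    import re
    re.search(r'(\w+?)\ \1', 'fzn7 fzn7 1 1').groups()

('fzn7',)

`\1` is not a pattern — it's the concrete string captured by group 1, re-applied verbatim.
`re.search` scans for the first position where the pattern succeeds.
The match spans [0:9] → 'fzn7 fzn7'.
Captured: group 1 = 'fzn7'.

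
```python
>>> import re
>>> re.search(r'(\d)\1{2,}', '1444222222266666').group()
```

After group 1 captures some text, `\1` only succeeds where that same text appears again.
The match spans [1:4] → '444'.

'444'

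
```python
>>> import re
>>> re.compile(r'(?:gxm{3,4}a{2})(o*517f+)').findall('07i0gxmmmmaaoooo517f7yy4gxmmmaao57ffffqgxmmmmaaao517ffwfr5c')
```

Because there's exactly one group, `findall` drops the full match and keeps group 1 from the one hit.

['oooo517f']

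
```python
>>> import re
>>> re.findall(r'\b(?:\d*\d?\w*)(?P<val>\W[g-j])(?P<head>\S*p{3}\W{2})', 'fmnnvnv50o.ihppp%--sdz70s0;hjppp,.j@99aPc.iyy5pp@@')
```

`findall` packs the 2 group values into a tuple for every match.

[('.i', 'hppp%--sdz70s0;hjppp,.')]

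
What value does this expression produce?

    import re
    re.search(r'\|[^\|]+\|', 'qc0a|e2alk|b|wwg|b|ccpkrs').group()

'|e2alk|'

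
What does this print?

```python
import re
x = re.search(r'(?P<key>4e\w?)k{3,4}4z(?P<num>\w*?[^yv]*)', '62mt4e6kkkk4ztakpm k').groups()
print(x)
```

The pattern matches the literal '4e', then optionally a word character (captured as 'key'); then 3 to 4 of the literal 'k', then the literal '4z'; then zero or more of a word character (lazy), then zero or more of any character except [yv] (captured as 'num').
`re.search` tries every starting position until one works.
The match spans [4:20] → '4e6kkkk4ztakpm k'.
Captured: group 1 = '4e6', group 2 = 'takpm k'.

('4e6', 'takpm k')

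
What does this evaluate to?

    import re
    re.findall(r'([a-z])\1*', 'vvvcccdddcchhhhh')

['v', 'c', 'd', 'c', 'h']

After group 1 captures some text, `\1` only succeeds where that same text appears again.
Matches: at [0:3] match 'vvv', group 1 = 'v'; at [3:6] match 'ccc', group 1 = 'c'; at [6:9] match 'ddd', group 1 = 'd'; at [9:11] match 'cc', group 1 = 'c'; at [11:16] match 'hhhhh', group 1 = 'h'.
Because there's exactly one group, `findall` drops the full match and keeps group 1 from each hit.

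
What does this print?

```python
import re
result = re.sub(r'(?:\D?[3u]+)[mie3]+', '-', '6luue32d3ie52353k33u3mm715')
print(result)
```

The pattern matches optionally a non-digit, then one or more of one of [3u] (non-capturing group); then one or more of one of [mie3].
Matches: at [1:6] → 'luue3'; at [7:11] → 'd3ie'; at [16:23] → 'k33u3mm'.
`sub` substitutes '-' at each match site.

6-2-52353-715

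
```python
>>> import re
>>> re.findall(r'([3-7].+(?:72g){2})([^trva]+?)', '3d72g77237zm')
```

[]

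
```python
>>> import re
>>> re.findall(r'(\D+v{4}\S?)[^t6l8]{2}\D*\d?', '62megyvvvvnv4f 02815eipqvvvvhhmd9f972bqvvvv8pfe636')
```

Because there's exactly one group, `findall` drops the full match and keeps group 1 from each hit.

['megyvvvvn', 'eipqvvvvh', 'bqvvvv8']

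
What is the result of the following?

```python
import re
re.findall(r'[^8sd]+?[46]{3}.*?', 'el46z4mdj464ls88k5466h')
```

['j464', 'k5466']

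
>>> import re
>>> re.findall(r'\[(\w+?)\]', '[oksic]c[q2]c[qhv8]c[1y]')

['oksic', 'q2', 'qhv8', '1y']

Walking the string: at [0:7] match '[oksic]', group 1 = 'oksic'; at [8:12] match '[q2]', group 1 = 'q2'; at [13:19] match '[qhv8]', group 1 = 'qhv8'; at [20:24] match '[1y]', group 1 = '1y'.
Because there's exactly one group, `findall` drops the full match and keeps group 1 from each hit.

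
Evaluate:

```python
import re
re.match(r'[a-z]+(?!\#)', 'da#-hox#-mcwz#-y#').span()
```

`match` is anchored at position 0; if the pattern doesn't fit there, it returns None.
The match spans [0:1] → 'd'.

(0, 1)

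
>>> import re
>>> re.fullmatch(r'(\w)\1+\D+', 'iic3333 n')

None

A backreference is literal: `\1` must see the identical characters the first group matched.
`re.fullmatch` is like wrapping the pattern in `^…$` (in single-line mode).
Here the string isn't matched end-to-end, so the call returns None.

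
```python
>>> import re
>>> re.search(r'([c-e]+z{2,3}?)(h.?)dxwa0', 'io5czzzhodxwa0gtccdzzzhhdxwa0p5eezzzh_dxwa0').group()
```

'czzzhodxwa0'

The pattern matches one or more of a character in [c-e], then 2 to 3 of a literal 'z' (lazy) (captured); then the literal 'h', then optionally any character (captured); then the literal 'dx', then the literal 'wa0'.
Unlike `match`, `search` isn't anchored — it looks for the pattern anywhere in the string.
The match spans [3:14] → 'czzzhodxwa0'.
Captured: group 1 = 'czzz', group 2 = 'ho'.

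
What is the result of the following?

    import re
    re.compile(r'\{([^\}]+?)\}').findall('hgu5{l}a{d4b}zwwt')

['l', 'd4b']

Scanning left to right: at [4:7] match '{l}', group 1 = 'l'; at [8:13] match '{d4b}', group 1 = 'd4b'.
`findall` collects group 1 from each match (2 total).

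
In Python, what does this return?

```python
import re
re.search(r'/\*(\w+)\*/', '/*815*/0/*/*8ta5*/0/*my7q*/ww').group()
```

'/*815*/'

The match spans [0:7] → '/*815*/'.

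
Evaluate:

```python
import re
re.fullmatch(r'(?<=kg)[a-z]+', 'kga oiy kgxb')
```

None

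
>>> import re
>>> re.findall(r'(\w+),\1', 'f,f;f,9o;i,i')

['f', 'i']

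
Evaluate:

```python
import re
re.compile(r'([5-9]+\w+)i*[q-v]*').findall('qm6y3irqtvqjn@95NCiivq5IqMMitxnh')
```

['6y3irqtvqjn', '95NCiivq5IqMMitxnh']

This matches one or more of a character in [5-9], then one or more of a word character (captured); then zero or more of a literal 'i', then zero or more of a character in [q-v].
Scanning left to right: at [2:13] match '6y3irqtvqjn', group 1 = '6y3irqtvqjn'; at [14:32] match '95NCiivq5IqMMitxnh', group 1 = '95NCiivq5IqMMitxnh'.
Because there's exactly one group, `findall` drops the full match and keeps group 1 from each hit.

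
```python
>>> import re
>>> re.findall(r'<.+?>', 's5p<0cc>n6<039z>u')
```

Lazy quantifiers expand one character at a time until the remainder of the pattern can match.
Since nothing is captured, `findall` lists the 2 matched substrings directly.

['<0cc>', '<039z>']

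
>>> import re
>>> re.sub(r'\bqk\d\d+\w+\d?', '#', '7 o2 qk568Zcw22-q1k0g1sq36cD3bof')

Pattern: a word boundary (`\b`, zero-width); then the literal 'qk', then a digit, then one or more of a digit; then one or more of a word character, then optionally a digit.
Matches: at [5:15] → 'qk568Zcw22'.
`sub` substitutes '#' at each match site.

'7 o2 #-q1k0g1sq36cD3bof'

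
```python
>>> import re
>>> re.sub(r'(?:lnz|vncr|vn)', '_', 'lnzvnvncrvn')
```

'____'

The regex engine tests alternatives in the order written; an earlier branch that matches wins even if a later one would match more.
Each match is replaced by '_'.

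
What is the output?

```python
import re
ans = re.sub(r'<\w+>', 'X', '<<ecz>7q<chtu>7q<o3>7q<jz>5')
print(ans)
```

Matches: at [1:6] → '<ecz>'; at [8:14] → '<chtu>'; at [16:20] → '<o3>'; at [22:26] → '<jz>'.
Each match is replaced by 'X'.

<X7qX7qX7qX5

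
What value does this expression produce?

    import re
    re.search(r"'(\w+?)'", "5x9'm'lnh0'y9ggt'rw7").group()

`search` walks the string left to right and returns the first match it finds.
The match spans [3:6] → "'m'".
Captured: group 1 = 'm'.

"'m'"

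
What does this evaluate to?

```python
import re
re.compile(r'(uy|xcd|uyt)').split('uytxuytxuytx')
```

['', 'uy', 'tx', 'uy', 'tx', 'uy', 'tx']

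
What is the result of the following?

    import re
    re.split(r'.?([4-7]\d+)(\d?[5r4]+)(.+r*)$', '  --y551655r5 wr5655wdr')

['  --', '551655', 'r5', ' wr5655wdr', '']

The pattern matches optionally any character; then a character in [4-7], then one or more of a digit (captured); then optionally a digit, then one or more of one of [5r4] (captured); then one or more of any character, then zero or more of a literal 'r' (captured); then anchored at the end.
Matches to split on: at [4:23] → 'y551655r5 wr5655wdr'.
The group in the pattern means `split` returns the separators' captures alongside the pieces.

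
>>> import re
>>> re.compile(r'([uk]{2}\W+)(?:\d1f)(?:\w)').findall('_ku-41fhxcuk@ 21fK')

['ku-', 'uk@ ']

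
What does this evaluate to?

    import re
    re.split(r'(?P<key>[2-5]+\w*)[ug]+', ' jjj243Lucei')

[' jjj', '243L', 'cei']

This matches one or more of a character in [2-5], then zero or more of a word character (captured as 'key'); then one or more of one of [ug].
`re.split` interleaves the captured-group text with the surrounding fragments.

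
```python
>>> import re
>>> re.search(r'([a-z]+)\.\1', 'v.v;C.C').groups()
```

('v',)

The match spans [0:3] → 'v.v'.
Captured: group 1 = 'v'.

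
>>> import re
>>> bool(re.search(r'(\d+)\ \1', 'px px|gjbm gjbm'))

A backreference is literal: `\1` must see the identical characters the first group matched.
`search` walks the string left to right and returns the first match it finds.
Here the pattern never matches, so the call returns None, and `bool(None)` is False.

False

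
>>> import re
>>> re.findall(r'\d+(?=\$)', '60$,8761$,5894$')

The lookaround is zero-width — it requires the adjacent text to match without consuming it, so the asserted text isn't part of the match.
Matches: at [0:2] → '60'; at [4:8] → '8761'; at [10:14] → '5894'.
With no groups in the pattern, `findall` gives back each whole match — 3 here.

['60', '8761', '5894']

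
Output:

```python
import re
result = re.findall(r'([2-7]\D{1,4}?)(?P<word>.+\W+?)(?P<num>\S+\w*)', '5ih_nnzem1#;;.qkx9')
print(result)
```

This matches a character in [2-7], then 1 to 4 of a non-digit (lazy) (captured); then one or more of any character, then one or more of a non-word character (lazy) (captured as 'word'); then one or more of a non-whitespace character, then zero or more of a word character (captured as 'num').
With the lazy modifier that quantifier settles for the fewest repetitions that let the rest of the pattern succeed (the atoms after it are unaffected and can still be greedy).
Matches: at [0:18] match '5ih_nnzem1#;;.qkx9', groups = ('5i', 'h_nnzem1#;;.', 'qkx9').
3 groups means the one result is a tuple of 3 captured strings — 1 here.

[('5i', 'h_nnzem1#;;.', 'qkx9')]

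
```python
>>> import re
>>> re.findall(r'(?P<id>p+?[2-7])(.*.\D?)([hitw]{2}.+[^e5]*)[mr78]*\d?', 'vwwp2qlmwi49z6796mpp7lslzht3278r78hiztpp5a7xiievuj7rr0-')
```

This matches one or more of the literal 'p' (lazy), then a character in [2-7] (captured as 'id'); then zero or more of any character, then any character, then optionally a non-digit (captured); then exactly 2 of one of [hitw], then one or more of any character, then zero or more of any character except [e5] (captured); then zero or more of one of [mr78], then optionally a digit.
Scanning left to right: at [3:55] match 'p2qlmwi49z6796mpp7lslzht3278r78hiztpp5a7xiievuj7rr0-', groups = ('p2', 'qlmwi49z6796mpp7lslzht3278r78hiztpp5a7x', 'iievuj7rr0-').
`findall` packs the 3 group values into a tuple for every match.

[('p2', 'qlmwi49z6796mpp7lslzht3278r78hiztpp5a7x', 'iievuj7rr0-')]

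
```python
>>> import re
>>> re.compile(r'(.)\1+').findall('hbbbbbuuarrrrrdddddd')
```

['b', 'u', 'r', 'd']

`\1` has to match the exact text group 1 already captured.
Walking the string: at [1:6] match 'bbbbb', group 1 = 'b'; at [6:8] match 'uu', group 1 = 'u'; at [9:14] match 'rrrrr', group 1 = 'r'; at [14:20] match 'dddddd', group 1 = 'd'.
One capturing group, so `findall` returns just the captured substring from each match — 4 in all.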